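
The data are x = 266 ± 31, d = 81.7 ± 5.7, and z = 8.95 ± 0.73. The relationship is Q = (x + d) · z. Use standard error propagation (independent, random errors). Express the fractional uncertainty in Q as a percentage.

Let u = x + d = 348. δu = √(δx² + δd²) = √(961 + 32.5) = 31.5, so δu/u = 0.0907.
Q is then a monomial in u, z:
δQ/Q = √((δu/u)² + (1·δz/z)²) = √(0.00822 + 0.00665) = 0.122

12.2%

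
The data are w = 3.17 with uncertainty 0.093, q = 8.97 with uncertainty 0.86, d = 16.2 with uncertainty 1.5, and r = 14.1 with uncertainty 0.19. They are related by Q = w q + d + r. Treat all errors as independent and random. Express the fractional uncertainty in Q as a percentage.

5.49%

Let p = w·q = 28.4. δp/p = √((1·δw/w)² + (1·δq/q)²) = √(0.000861 + 0.00919) = 0.100, so δp = 2.85.
Q = p + d + r: δQ = √(δp² + δd² + δr²) = √(8.13 + 2.25 + 0.0361) = 3.23
Q = 58.7, so δQ/Q = 3.23/58.7 = 0.0549.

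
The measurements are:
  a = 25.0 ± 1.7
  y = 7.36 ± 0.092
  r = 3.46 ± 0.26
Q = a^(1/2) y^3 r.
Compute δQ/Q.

Products/powers → add relative errors in quadrature, weighted by exponent:
  (½·δa/a)² = (0.5×0.0680)² = 0.00116;  (3·δy/y)² = (3×0.0125)² = 0.00141;  (1·δr/r)² = (1×0.0751)² = 0.00565
δQ/Q = √(0.00821) = 0.0906

0.0906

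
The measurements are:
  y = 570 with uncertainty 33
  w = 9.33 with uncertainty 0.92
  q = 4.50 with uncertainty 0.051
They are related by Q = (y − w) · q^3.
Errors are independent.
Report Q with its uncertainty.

Let u = y − w = 561. δu = √(δy² + δw²) = √(1090 + 0.846) = 33.0, so δu/u = 0.0589.
Q is then a monomial in u, q:
δQ/Q = √((δu/u)² + (3·δq/q)²) = √(0.00347 + 0.00116) = 0.0680
Q = 51100, so δQ = 0.0680 × 51100 = 3470.

51100 ± 3470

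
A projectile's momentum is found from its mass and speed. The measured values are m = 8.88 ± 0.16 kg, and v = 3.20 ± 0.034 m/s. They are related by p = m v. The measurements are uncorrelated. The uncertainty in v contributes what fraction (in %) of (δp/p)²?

25.8%

(δp/p)² = (1·δm/m)² + (1·δv/v)²
  m term: (1×0.0180)² = 0.000325
  v term: (1×0.0106)² = 0.000113
Total = 0.000438. Share from v = 0.000113/0.000438 = 0.258.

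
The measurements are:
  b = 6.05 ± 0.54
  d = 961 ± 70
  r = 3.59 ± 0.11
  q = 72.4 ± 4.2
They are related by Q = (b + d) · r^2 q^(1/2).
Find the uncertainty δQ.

Let u = b + d = 967. δu = √(δb² + δd²) = √(0.292 + 4900) = 70.0, so δu/u = 0.0724.
Q is then a monomial in u, r, q:
δQ/Q = √((δu/u)² + (2·δr/r)² + (½·δq/q)²) = √(0.00524 + 0.00376 + 0.000841) = 0.0992
Q = 1.06e+05, so δQ = 0.0992 × 1.06e+05 = 10500.

10500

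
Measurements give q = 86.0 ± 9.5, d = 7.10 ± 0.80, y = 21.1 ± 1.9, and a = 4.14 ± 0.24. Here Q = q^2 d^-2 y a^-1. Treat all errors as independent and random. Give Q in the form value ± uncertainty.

748 ± 249

For a monomial Q ∝ q^2, d^-2, y, a^-1, fractional errors add in quadrature:
  (2·δq/q)² = (2×0.110)² = 0.0488;  (-2·δd/d)² = (-2×0.113)² = 0.0508;  (1·δy/y)² = (1×0.0900)² = 0.00811;  (-1·δa/a)² = (-1×0.0580)² = 0.00336
δQ/Q = √(0.111) = 0.333
Q = 748, so δQ = 0.333 × 748 = 249.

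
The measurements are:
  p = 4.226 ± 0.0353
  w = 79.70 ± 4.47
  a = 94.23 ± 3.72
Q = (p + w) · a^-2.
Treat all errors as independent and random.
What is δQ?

0.000900

Let u = p + w = 83.93. δu = √(δp² + δw²) = √(0.00125 + 20.0) = 4.47, so δu/u = 0.0533.
Q is then a monomial in u, a:
δQ/Q = √((δu/u)² + (-2·δa/a)²) = √(0.00284 + 0.00623) = 0.0952
Q = 0.009452, so δQ = 0.0952 × 0.009452 = 0.000900.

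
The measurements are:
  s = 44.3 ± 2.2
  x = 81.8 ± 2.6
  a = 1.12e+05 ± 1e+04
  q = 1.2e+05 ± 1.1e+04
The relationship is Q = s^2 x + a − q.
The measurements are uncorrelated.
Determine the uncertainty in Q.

22400

Let p = s^2·x = 1.61e+05. δp/p = √((2·δs/s)² + (1·δx/x)²) = √(0.00987 + 0.00101) = 0.104, so δp = 16700.
Q = p + a − q: δQ = √(δp² + δa² + δq²) = √(2.8e+08 + 1e+08 + 1.21e+08) = 22400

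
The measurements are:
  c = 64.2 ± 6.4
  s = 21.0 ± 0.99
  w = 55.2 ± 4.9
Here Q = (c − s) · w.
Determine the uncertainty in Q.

Let u = c − s = 43.2. δu = √(δc² + δs²) = √(41.0 + 0.980) = 6.48, so δu/u = 0.150.
Q is then a monomial in u, w:
δQ/Q = √((δu/u)² + (1·δw/w)²) = √(0.0225 + 0.00788) = 0.174
Q = 2380, so δQ = 0.174 × 2380 = 415.

415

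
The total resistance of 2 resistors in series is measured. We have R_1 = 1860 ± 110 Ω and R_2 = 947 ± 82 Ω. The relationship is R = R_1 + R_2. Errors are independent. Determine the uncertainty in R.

137 Ω

For a sum/difference, combine absolute errors in quadrature:
  (δR_1)² = 12100;  (δR_2)² = 6720
δR = √(18800) = 137 Ω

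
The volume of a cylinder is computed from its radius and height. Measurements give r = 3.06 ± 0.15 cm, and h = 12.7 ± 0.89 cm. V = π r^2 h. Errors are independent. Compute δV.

For a monomial V ∝ r^2, h, fractional errors add in quadrature:
  (2·δr/r)² = (2×0.0490)² = 0.00961;  (1·δh/h)² = (1×0.0701)² = 0.00491
δV/V = √(0.0145) = 0.121
V = 374 cm^3, so δV = 0.121 × 374 = 45.0 cm^3.

45.0 cm^3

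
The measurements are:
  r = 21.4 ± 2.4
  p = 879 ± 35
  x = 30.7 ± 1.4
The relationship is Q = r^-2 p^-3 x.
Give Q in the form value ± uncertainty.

(9.87 ± 2.55) × 10^-11

Products/powers → add relative errors in quadrature, weighted by exponent:
  (-2·δr/r)² = (-2×0.112)² = 0.0503;  (-3·δp/p)² = (-3×0.0398)² = 0.0143;  (1·δx/x)² = (1×0.0456)² = 0.00208
δQ/Q = √(0.0667) = 0.258
Q = 9.87e-11, so δQ = 0.258 × 9.87e-11 = 2.55e-11.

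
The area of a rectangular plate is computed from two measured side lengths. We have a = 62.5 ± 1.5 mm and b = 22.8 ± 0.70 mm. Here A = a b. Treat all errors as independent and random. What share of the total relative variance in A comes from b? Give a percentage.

62.1%

(δA/A)² = (1·δa/a)² + (1·δb/b)²
  a term: (1×0.0240)² = 0.000576
  b term: (1×0.0307)² = 0.000943
Total = 0.00152. Share from b = 0.000943/0.00152 = 0.621.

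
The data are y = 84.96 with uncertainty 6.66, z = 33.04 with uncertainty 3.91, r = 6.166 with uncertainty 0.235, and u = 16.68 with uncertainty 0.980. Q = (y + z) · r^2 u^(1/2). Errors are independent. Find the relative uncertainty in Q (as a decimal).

0.105

Let w = y + z = 118.0. δw = √(δy² + δz²) = √(44.4 + 15.3) = 7.72, so δw/w = 0.0654.
Q is then a monomial in w, r, u:
δQ/Q = √((δw/w)² + (2·δr/r)² + (½·δu/u)²) = √(0.00428 + 0.00581 + 0.000863) = 0.105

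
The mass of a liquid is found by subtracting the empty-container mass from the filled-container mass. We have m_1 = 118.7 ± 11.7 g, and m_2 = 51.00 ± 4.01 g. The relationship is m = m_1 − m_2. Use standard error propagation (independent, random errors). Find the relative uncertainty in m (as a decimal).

0.183

m is a linear combination, so absolute uncertainties add in quadrature:
  (δm_1)² = 137;  (δm_2)² = 16.1
δm = √(153) = 12.4 g
m = 67.70 g, so δm/m = 12.4/67.70 = 0.183.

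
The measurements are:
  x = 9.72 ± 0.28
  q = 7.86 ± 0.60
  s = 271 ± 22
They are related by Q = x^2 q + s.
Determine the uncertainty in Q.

74.3

Let p = x^2·q = 743. δp/p = √((2·δx/x)² + (1·δq/q)²) = √(0.00332 + 0.00583) = 0.0956, so δp = 71.0.
Q = p + s: δQ = √(δp² + δs²) = √(5040 + 484) = 74.3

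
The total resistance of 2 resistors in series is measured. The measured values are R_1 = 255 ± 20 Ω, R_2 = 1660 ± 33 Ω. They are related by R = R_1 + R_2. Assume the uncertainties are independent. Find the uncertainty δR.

38.6 Ω

Sums and differences: (δR)² = Σ (cᵢ δxᵢ)².
  (δR_1)² = 400;  (δR_2)² = 1090
δR = √(1490) = 38.6 Ω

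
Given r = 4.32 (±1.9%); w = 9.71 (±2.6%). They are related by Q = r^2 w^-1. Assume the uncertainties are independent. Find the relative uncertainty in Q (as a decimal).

0.0460

Each factor contributes (exponent × relative error)² to (δQ/Q)²:
  (2·δr/r)² = (2×0.0190)² = 0.00144;  (-1·δw/w)² = (-1×0.0260)² = 0.000676
δQ/Q = √(0.00212) = 0.0460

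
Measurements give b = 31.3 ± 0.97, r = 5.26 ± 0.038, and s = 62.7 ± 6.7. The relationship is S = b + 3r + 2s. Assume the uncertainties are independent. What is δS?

Each term contributes (cᵢ δxᵢ)² to (δS)²:
  (δb)² = 0.941;  (3·δr)² = 0.0130;  (2·δs)² = 180
δS = √(181) = 13.4

13.4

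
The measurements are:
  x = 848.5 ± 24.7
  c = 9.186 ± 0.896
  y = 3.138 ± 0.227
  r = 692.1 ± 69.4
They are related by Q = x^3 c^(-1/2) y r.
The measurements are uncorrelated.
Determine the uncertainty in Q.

Products/powers → add relative errors in quadrature, weighted by exponent:
  (3·δx/x)² = (3×0.0291)² = 0.00763;  (−½·δc/c)² = (-0.5×0.0975)² = 0.00238;  (1·δy/y)² = (1×0.0723)² = 0.00523;  (1·δr/r)² = (1×0.100)² = 0.0101
δQ/Q = √(0.0253) = 0.159
Q = 4.377e+11, so δQ = 0.159 × 4.377e+11 = 6.96e+10.

6.96e+10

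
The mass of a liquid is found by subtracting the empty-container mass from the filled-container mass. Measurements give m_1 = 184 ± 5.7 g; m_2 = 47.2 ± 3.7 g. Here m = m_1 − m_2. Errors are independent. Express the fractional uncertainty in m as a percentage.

Sums and differences: (δm)² = Σ (cᵢ δxᵢ)².
  (δm_1)² = 32.5;  (δm_2)² = 13.7
δm = √(46.2) = 6.80 g
m = 137 g, so δm/m = 6.80/137 = 0.0497.

4.97%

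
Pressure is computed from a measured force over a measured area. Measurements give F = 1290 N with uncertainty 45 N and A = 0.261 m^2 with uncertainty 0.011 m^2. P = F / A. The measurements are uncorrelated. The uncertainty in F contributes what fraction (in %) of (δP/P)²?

(δP/P)² = (1·δF/F)² + (-1·δA/A)²
  F term: (1×0.0349)² = 0.00122
  A term: (-1×0.0421)² = 0.00178
Total = 0.00299. Share from F = 0.00122/0.00299 = 0.407.

40.7%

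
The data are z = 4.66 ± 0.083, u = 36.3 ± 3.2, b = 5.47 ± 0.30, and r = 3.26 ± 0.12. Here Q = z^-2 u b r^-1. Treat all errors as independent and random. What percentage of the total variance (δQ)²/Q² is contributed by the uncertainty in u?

58.0%

(δQ/Q)² = (-2·δz/z)² + (1·δu/u)² + (1·δb/b)² + (-1·δr/r)²
  z term: (-2×0.0178)² = 0.00127
  u term: (1×0.0882)² = 0.00777
  b term: (1×0.0548)² = 0.00301
  r term: (-1×0.0368)² = 0.00135
Total = 0.0134. Share from u = 0.00777/0.0134 = 0.580.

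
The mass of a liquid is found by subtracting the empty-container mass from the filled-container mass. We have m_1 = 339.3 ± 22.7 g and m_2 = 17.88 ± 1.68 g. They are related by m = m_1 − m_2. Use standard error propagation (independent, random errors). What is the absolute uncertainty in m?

Sums and differences: (δm)² = Σ (cᵢ δxᵢ)².
  (δm_1)² = 515;  (δm_2)² = 2.82
δm = √(518) = 22.8 g

22.8 g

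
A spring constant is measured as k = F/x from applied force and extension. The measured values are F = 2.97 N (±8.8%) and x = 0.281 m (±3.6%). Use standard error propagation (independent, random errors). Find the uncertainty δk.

k is a product of powers, so relative uncertainties combine in quadrature:
  (1·δF/F)² = (1×0.0880)² = 0.00774;  (-1·δx/x)² = (-1×0.0360)² = 0.00130
δk/k = √(0.00904) = 0.0951
k = 10.6 N/m, so δk = 0.0951 × 10.6 = 1.00 N/m.

1.00 N/m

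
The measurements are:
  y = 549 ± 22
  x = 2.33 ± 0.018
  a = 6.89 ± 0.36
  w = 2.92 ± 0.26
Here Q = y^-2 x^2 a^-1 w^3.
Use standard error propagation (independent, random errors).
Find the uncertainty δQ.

1.85e-05

Q is a product of powers, so relative uncertainties combine in quadrature:
  (-2·δy/y)² = (-2×0.0401)² = 0.00642;  (2·δx/x)² = (2×0.00773)² = 0.000239;  (-1·δa/a)² = (-1×0.0522)² = 0.00273;  (3·δw/w)² = (3×0.0890)² = 0.0714
δQ/Q = √(0.0807) = 0.284
Q = 6.51e-05, so δQ = 0.284 × 6.51e-05 = 1.85e-05.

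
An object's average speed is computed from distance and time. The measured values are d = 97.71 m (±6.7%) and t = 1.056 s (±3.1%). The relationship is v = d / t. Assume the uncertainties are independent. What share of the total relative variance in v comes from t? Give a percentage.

17.6%

(δv/v)² = (1·δd/d)² + (-1·δt/t)²
  d term: (1×0.0670)² = 0.00449
  t term: (-1×0.0310)² = 0.000961
Total = 0.00545. Share from t = 0.000961/0.00545 = 0.176.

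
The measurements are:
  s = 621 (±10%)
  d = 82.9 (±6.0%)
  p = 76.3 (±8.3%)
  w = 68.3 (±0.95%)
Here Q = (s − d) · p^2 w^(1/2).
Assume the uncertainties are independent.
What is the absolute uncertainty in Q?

Let u = s − d = 538. δu = √(δs² + δd²) = √(3860 + 24.7) = 62.3, so δu/u = 0.116.
Q is then a monomial in u, p, w:
δQ/Q = √((δu/u)² + (2·δp/p)² + (½·δw/w)²) = √(0.0134 + 0.0276 + 2.26e-05) = 0.202
Q = 2.59e+07, so δQ = 0.202 × 2.59e+07 = 5.24e+06.

5.24e+06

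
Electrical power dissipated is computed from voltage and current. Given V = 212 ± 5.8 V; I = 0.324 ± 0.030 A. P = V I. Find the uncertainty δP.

Since P is a product/quotient, work with relative uncertainties:
  (1·δV/V)² = (1×0.0274)² = 0.000748;  (1·δI/I)² = (1×0.0926)² = 0.00857
δP/P = √(0.00932) = 0.0965
P = 68.7 W, so δP = 0.0965 × 68.7 = 6.63 W.

6.63 W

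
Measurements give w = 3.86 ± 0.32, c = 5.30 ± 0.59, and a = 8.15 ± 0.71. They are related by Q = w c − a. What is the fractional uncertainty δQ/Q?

Let p = w·c = 20.5. δp/p = √((1·δw/w)² + (1·δc/c)²) = √(0.00687 + 0.0124) = 0.139, so δp = 2.84.
Q = p − a: δQ = √(δp² + δa²) = √(8.06 + 0.504) = 2.93
Q = 12.3, so δQ/Q = 2.93/12.3 = 0.238.

0.238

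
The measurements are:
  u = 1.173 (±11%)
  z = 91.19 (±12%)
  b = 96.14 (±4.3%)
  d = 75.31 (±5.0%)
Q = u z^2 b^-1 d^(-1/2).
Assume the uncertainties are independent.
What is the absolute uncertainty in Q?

3.14

Relative error in a monomial: (δQ/Q)² = Σ (nᵢ · δxᵢ/xᵢ)².
  (1·δu/u)² = (1×0.110)² = 0.0121;  (2·δz/z)² = (2×0.120)² = 0.0576;  (-1·δb/b)² = (-1×0.0430)² = 0.00185;  (−½·δd/d)² = (-0.5×0.0500)² = 0.000625
δQ/Q = √(0.0722) = 0.269
Q = 11.69, so δQ = 0.269 × 11.69 = 3.14.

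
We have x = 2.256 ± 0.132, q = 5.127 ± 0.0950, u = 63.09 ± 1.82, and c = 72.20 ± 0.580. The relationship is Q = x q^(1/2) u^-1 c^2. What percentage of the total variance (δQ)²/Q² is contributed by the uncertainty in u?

18.1%

(δQ/Q)² = (1·δx/x)² + (½·δq/q)² + (-1·δu/u)² + (2·δc/c)²
  x term: (1×0.0585)² = 0.00342
  q term: (0.5×0.0185)² = 8.58e-05
  u term: (-1×0.0288)² = 0.000832
  c term: (2×0.00803)² = 0.000258
Total = 0.00460. Share from u = 0.000832/0.00460 = 0.181.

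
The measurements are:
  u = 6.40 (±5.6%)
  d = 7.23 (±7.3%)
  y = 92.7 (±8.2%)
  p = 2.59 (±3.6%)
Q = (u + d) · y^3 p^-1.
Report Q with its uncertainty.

(4.19 ± 1.06) × 10^6

Let w = u + d = 13.6. δw = √(δu² + δd²) = √(0.128 + 0.279) = 0.638, so δw/w = 0.0468.
Q is then a monomial in w, y, p:
δQ/Q = √((δw/w)² + (3·δy/y)² + (-1·δp/p)²) = √(0.00219 + 0.0605 + 0.00130) = 0.253
Q = 4.19e+06, so δQ = 0.253 × 4.19e+06 = 1.06e+06.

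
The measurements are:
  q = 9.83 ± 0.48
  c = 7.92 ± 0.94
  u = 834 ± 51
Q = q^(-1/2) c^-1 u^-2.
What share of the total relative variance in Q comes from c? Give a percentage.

47.5%

(δQ/Q)² = (−½·δq/q)² + (-1·δc/c)² + (-2·δu/u)²
  q term: (-0.5×0.0488)² = 0.000596
  c term: (-1×0.119)² = 0.0141
  u term: (-2×0.0612)² = 0.0150
Total = 0.0296. Share from c = 0.0141/0.0296 = 0.475.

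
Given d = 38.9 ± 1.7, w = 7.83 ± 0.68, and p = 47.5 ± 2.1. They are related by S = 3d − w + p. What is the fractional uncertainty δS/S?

Absolute uncertainties add in quadrature for a linear combination:
  (3·δd)² = 26.0;  (δw)² = 0.462;  (δp)² = 4.41
δS = √(30.9) = 5.56
S = 156, so δS/S = 5.56/156 = 0.0355.

0.0355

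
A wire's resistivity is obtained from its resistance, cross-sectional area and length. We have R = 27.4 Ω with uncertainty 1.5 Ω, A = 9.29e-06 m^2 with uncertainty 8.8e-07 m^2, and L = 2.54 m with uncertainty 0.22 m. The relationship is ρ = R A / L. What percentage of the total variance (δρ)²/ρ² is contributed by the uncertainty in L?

(δρ/ρ)² = (1·δR/R)² + (1·δA/A)² + (-1·δL/L)²
  R term: (1×0.0547)² = 0.00300
  A term: (1×0.0947)² = 0.00897
  L term: (-1×0.0866)² = 0.00750
Total = 0.0195. Share from L = 0.00750/0.0195 = 0.385.

38.5%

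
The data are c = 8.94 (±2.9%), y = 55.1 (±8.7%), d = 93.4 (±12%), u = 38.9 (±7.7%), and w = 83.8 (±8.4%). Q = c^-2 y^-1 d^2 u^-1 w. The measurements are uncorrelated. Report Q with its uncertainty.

4.27 ± 1.22

Relative error in a monomial: (δQ/Q)² = Σ (nᵢ · δxᵢ/xᵢ)².
  (-2·δc/c)² = (-2×0.0290)² = 0.00336;  (-1·δy/y)² = (-1×0.0870)² = 0.00757;  (2·δd/d)² = (2×0.120)² = 0.0576;  (-1·δu/u)² = (-1×0.0770)² = 0.00593;  (1·δw/w)² = (1×0.0840)² = 0.00706
δQ/Q = √(0.0815) = 0.286
Q = 4.27, so δQ = 0.286 × 4.27 = 1.22.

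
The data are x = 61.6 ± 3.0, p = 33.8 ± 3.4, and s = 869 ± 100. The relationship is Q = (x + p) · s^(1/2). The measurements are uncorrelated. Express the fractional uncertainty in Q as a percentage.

7.46%

Let u = x + p = 95.4. δu = √(δx² + δp²) = √(9.00 + 11.6) = 4.53, so δu/u = 0.0475.
Q is then a monomial in u, s:
δQ/Q = √((δu/u)² + (½·δs/s)²) = √(0.00226 + 0.00331) = 0.0746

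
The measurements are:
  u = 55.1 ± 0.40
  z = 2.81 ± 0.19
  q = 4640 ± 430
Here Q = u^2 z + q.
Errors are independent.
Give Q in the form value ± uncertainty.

Let p = u^2·z = 8530. δp/p = √((2·δu/u)² + (1·δz/z)²) = √(0.000211 + 0.00457) = 0.0692, so δp = 590.
Q = p + q: δQ = √(δp² + δq²) = √(3.48e+05 + 1.85e+05) = 730
Q = 13200.

13200 ± 730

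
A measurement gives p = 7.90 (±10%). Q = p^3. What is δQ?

148

Q ∝ p^3, so δQ/Q = |3| · δp/p = 3 × 0.100 = 0.300.
Q = 493, so δQ = 0.300 × 493 = 148.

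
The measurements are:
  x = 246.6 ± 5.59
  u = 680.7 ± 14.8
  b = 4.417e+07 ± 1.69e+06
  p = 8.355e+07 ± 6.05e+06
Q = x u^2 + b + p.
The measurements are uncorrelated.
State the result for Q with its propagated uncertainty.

Let w = x·u^2 = 1.143e+08. δw/w = √((1·δx/x)² + (2·δu/u)²) = √(0.000514 + 0.00189) = 0.0490, so δw = 5.6e+06.
Q = w + b + p: δQ = √(δw² + δb² + δp²) = √(3.14e+13 + 2.86e+12 + 3.66e+13) = 8.42e+06
Q = 2.42e+08.

(2.420 ± 0.0842) × 10^8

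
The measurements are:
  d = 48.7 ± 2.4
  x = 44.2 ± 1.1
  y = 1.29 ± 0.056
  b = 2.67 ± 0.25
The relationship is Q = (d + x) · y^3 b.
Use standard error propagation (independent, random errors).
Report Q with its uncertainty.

Let u = d + x = 92.9. δu = √(δd² + δx²) = √(5.76 + 1.21) = 2.64, so δu/u = 0.0284.
Q is then a monomial in u, y, b:
δQ/Q = √((δu/u)² + (3·δy/y)² + (1·δb/b)²) = √(0.000808 + 0.0170 + 0.00877) = 0.163
Q = 532, so δQ = 0.163 × 532 = 86.7.

532 ± 86.7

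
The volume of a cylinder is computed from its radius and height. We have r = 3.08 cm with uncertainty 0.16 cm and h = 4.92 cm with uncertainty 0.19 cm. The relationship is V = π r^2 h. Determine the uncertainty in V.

Relative error in a monomial: (δV/V)² = Σ (nᵢ · δxᵢ/xᵢ)².
  (2·δr/r)² = (2×0.0519)² = 0.0108;  (1·δh/h)² = (1×0.0386)² = 0.00149
δV/V = √(0.0123) = 0.111
V = 147 cm^3, so δV = 0.111 × 147 = 16.3 cm^3.

16.3 cm^3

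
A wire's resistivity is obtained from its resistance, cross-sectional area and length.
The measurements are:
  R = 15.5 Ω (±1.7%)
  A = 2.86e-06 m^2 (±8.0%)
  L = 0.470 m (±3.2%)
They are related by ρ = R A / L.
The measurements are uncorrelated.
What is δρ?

Products/powers → add relative errors in quadrature, weighted by exponent:
  (1·δR/R)² = (1×0.0170)² = 0.000289;  (1·δA/A)² = (1×0.0800)² = 0.00640;  (-1·δL/L)² = (-1×0.0320)² = 0.00102
δρ/ρ = √(0.00771) = 0.0878
ρ = 9.43e-05 Ω·m, so δρ = 0.0878 × 9.43e-05 = 8.28e-06 Ω·m.

8.28e-06 Ω·m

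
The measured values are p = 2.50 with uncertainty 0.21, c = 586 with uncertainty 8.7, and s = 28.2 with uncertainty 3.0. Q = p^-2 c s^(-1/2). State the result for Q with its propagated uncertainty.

17.7 ± 3.12

Relative error in a monomial: (δQ/Q)² = Σ (nᵢ · δxᵢ/xᵢ)².
  (-2·δp/p)² = (-2×0.0840)² = 0.0282;  (1·δc/c)² = (1×0.0148)² = 0.000220;  (−½·δs/s)² = (-0.5×0.106)² = 0.00283
δQ/Q = √(0.0313) = 0.177
Q = 17.7, so δQ = 0.177 × 17.7 = 3.12.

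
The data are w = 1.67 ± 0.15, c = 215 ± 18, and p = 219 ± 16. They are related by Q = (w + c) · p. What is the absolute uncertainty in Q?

5250

Let u = w + c = 217. δu = √(δw² + δc²) = √(0.0225 + 324) = 18.0, so δu/u = 0.0831.
Q is then a monomial in u, p:
δQ/Q = √((δu/u)² + (1·δp/p)²) = √(0.00690 + 0.00534) = 0.111
Q = 47500, so δQ = 0.111 × 47500 = 5250.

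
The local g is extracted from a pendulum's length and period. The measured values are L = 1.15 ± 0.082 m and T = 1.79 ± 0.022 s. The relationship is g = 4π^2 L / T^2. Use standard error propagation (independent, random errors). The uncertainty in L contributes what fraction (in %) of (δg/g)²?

(δg/g)² = (1·δL/L)² + (-2·δT/T)²
  L term: (1×0.0713)² = 0.00508
  T term: (-2×0.0123)² = 0.000604
Total = 0.00569. Share from L = 0.00508/0.00569 = 0.894.

89.4%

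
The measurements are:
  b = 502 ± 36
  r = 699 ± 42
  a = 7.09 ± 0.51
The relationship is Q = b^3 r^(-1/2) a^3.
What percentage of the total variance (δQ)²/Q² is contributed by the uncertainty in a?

(δQ/Q)² = (3·δb/b)² + (−½·δr/r)² + (3·δa/a)²
  b term: (3×0.0717)² = 0.0463
  r term: (-0.5×0.0601)² = 0.000903
  a term: (3×0.0719)² = 0.0466
Total = 0.0938. Share from a = 0.0466/0.0938 = 0.497.

49.7%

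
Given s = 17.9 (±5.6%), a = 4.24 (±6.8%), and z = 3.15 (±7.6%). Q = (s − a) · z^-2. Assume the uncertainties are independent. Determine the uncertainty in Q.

0.234

Let u = s − a = 13.7. δu = √(δs² + δa²) = √(1.00 + 0.0831) = 1.04, so δu/u = 0.0764.
Q is then a monomial in u, z:
δQ/Q = √((δu/u)² + (-2·δz/z)²) = √(0.00583 + 0.0231) = 0.170
Q = 1.38, so δQ = 0.170 × 1.38 = 0.234.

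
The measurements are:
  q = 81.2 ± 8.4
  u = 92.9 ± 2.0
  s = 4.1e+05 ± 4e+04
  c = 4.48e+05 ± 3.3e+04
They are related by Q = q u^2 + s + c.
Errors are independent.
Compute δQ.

94100

Let p = q·u^2 = 7.01e+05. δp/p = √((1·δq/q)² + (2·δu/u)²) = √(0.0107 + 0.00185) = 0.112, so δp = 78500.
Q = p + s + c: δQ = √(δp² + δs² + δc²) = √(6.17e+09 + 1.6e+09 + 1.09e+09) = 94100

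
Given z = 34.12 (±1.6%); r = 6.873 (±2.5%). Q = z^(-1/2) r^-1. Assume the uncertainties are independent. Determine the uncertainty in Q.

Relative error in a monomial: (δQ/Q)² = Σ (nᵢ · δxᵢ/xᵢ)².
  (−½·δz/z)² = (-0.5×0.0160)² = 6.4e-05;  (-1·δr/r)² = (-1×0.0250)² = 0.000625
δQ/Q = √(0.000689) = 0.0262
Q = 0.02491, so δQ = 0.0262 × 0.02491 = 0.000654.

0.000654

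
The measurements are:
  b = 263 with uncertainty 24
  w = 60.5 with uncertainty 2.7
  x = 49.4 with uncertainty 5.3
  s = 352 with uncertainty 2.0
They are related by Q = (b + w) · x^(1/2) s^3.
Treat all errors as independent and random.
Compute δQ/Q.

0.0935

Let u = b + w = 324. δu = √(δb² + δw²) = √(576 + 7.29) = 24.2, so δu/u = 0.0747.
Q is then a monomial in u, x, s:
δQ/Q = √((δu/u)² + (½·δx/x)² + (3·δs/s)²) = √(0.00557 + 0.00288 + 0.000291) = 0.0935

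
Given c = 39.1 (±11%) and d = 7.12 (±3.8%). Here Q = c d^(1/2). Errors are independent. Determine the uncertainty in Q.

Since Q is a product/quotient, work with relative uncertainties:
  (1·δc/c)² = (1×0.110)² = 0.0121;  (½·δd/d)² = (0.5×0.0380)² = 0.000361
δQ/Q = √(0.0125) = 0.112
Q = 104, so δQ = 0.112 × 104 = 11.6.

11.6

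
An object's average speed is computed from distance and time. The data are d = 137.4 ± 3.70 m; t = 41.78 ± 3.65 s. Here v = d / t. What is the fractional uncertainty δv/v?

0.0914

For a monomial v ∝ d, t^-1, fractional errors add in quadrature:
  (1·δd/d)² = (1×0.0269)² = 0.000725;  (-1·δt/t)² = (-1×0.0874)² = 0.00763
δv/v = √(0.00836) = 0.0914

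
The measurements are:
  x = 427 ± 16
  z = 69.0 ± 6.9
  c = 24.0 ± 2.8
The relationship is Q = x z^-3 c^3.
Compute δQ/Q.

Relative error in a monomial: (δQ/Q)² = Σ (nᵢ · δxᵢ/xᵢ)².
  (1·δx/x)² = (1×0.0375)² = 0.00140;  (-3·δz/z)² = (-3×0.100)² = 0.0900;  (3·δc/c)² = (3×0.117)² = 0.122
δQ/Q = √(0.214) = 0.462

0.462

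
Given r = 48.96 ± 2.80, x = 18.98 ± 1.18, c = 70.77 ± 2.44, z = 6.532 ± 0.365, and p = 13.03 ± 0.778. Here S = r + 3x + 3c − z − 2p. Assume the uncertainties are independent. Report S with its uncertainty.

Absolute uncertainties add in quadrature for a linear combination:
  (δr)² = 7.84;  (3·δx)² = 12.5;  (3·δc)² = 53.6;  (δz)² = 0.133;  (2·δp)² = 2.42
δS = √(76.5) = 8.75
S = 285.6.

285.6 ± 8.75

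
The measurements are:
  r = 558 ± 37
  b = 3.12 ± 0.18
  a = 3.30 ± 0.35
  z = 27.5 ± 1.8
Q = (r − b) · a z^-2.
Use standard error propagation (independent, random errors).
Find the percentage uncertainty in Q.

Let u = r − b = 555. δu = √(δr² + δb²) = √(1370 + 0.0324) = 37.0, so δu/u = 0.0667.
Q is then a monomial in u, a, z:
δQ/Q = √((δu/u)² + (1·δa/a)² + (-2·δz/z)²) = √(0.00445 + 0.0112 + 0.0171) = 0.181

18.1%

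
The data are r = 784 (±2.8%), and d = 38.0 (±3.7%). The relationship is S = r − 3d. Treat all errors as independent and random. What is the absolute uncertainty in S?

22.4

S is a linear combination, so absolute uncertainties add in quadrature:
  (δr)² = 482;  (3·δd)² = 17.8
δS = √(500) = 22.4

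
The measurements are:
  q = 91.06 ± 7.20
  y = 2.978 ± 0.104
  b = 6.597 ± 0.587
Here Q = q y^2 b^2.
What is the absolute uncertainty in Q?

7270

Each factor contributes (exponent × relative error)² to (δQ/Q)²:
  (1·δq/q)² = (1×0.0791)² = 0.00625;  (2·δy/y)² = (2×0.0349)² = 0.00488;  (2·δb/b)² = (2×0.0890)² = 0.0317
δQ/Q = √(0.0428) = 0.207
Q = 35150, so δQ = 0.207 × 35150 = 7270.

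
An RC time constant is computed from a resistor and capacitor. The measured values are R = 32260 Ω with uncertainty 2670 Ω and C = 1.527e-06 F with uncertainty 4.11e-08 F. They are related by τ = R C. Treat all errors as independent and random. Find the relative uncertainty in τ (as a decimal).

0.0870

For a monomial τ ∝ R, C, fractional errors add in quadrature:
  (1·δR/R)² = (1×0.0828)² = 0.00685;  (1·δC/C)² = (1×0.0269)² = 0.000724
δτ/τ = √(0.00757) = 0.0870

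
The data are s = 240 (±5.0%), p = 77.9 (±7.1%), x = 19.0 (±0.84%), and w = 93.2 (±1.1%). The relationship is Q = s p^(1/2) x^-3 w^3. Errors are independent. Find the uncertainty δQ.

For a monomial Q ∝ s, p^(1/2), x^-3, w^3, fractional errors add in quadrature:
  (1·δs/s)² = (1×0.0500)² = 0.00250;  (½·δp/p)² = (0.5×0.0710)² = 0.00126;  (-3·δx/x)² = (-3×0.00840)² = 0.000635;  (3·δw/w)² = (3×0.0110)² = 0.00109
δQ/Q = √(0.00548) = 0.0741
Q = 2.5e+05, so δQ = 0.0741 × 2.5e+05 = 18500.

18500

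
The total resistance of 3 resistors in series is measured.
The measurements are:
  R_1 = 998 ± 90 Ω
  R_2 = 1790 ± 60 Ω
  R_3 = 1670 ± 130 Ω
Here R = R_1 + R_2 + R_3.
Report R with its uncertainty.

4460 ± 169 Ω

For a sum/difference, combine absolute errors in quadrature:
  (δR_1)² = 8100;  (δR_2)² = 3600;  (δR_3)² = 16900
δR = √(28600) = 169 Ω
R = 4460 Ω.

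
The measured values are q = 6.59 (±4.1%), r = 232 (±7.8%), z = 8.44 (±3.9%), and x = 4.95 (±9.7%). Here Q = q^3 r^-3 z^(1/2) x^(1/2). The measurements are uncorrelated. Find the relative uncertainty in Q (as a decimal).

Since Q is a product/quotient, work with relative uncertainties:
  (3·δq/q)² = (3×0.0410)² = 0.0151;  (-3·δr/r)² = (-3×0.0780)² = 0.0548;  (½·δz/z)² = (0.5×0.0390)² = 0.000380;  (½·δx/x)² = (0.5×0.0970)² = 0.00235
δQ/Q = √(0.0726) = 0.269

0.269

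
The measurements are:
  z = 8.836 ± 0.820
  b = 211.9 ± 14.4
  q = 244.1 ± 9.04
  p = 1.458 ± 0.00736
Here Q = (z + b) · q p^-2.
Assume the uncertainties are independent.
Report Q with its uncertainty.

25350 ± 1920

Let u = z + b = 220.7. δu = √(δz² + δb²) = √(0.672 + 207) = 14.4, so δu/u = 0.0653.
Q is then a monomial in u, q, p:
δQ/Q = √((δu/u)² + (1·δq/q)² + (-2·δp/p)²) = √(0.00427 + 0.00137 + 0.000102) = 0.0758
Q = 25350, so δQ = 0.0758 × 25350 = 1920.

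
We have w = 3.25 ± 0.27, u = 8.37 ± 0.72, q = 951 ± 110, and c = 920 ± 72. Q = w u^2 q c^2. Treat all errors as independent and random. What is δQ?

5e+10

Since Q is a product/quotient, work with relative uncertainties:
  (1·δw/w)² = (1×0.0831)² = 0.00690;  (2·δu/u)² = (2×0.0860)² = 0.0296;  (1·δq/q)² = (1×0.116)² = 0.0134;  (2·δc/c)² = (2×0.0783)² = 0.0245
δQ/Q = √(0.0744) = 0.273
Q = 1.83e+11, so δQ = 0.273 × 1.83e+11 = 5e+10.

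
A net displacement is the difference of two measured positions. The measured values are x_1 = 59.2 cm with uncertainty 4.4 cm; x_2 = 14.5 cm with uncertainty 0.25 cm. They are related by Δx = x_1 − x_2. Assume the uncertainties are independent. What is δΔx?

4.41 cm

For a sum/difference, combine absolute errors in quadrature:
  (δx_1)² = 19.4;  (δx_2)² = 0.0625
δΔx = √(19.4) = 4.41 cm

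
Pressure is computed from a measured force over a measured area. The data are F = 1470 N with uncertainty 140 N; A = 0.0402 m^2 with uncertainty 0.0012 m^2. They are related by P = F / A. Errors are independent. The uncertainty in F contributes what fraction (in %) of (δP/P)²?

91.1%

(δP/P)² = (1·δF/F)² + (-1·δA/A)²
  F term: (1×0.0952)² = 0.00907
  A term: (-1×0.0299)² = 0.000891
Total = 0.00996. Share from F = 0.00907/0.00996 = 0.911.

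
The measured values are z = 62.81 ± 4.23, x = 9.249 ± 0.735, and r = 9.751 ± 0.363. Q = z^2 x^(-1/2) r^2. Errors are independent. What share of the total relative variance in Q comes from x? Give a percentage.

(δQ/Q)² = (2·δz/z)² + (−½·δx/x)² + (2·δr/r)²
  z term: (2×0.0673)² = 0.0181
  x term: (-0.5×0.0795)² = 0.00158
  r term: (2×0.0372)² = 0.00554
Total = 0.0253. Share from x = 0.00158/0.0253 = 0.0625.

6.25%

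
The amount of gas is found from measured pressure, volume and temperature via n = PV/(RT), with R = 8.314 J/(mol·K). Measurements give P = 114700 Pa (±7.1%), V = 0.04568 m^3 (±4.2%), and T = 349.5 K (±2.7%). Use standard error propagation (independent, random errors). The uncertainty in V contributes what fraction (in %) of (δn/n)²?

23.4%

(δn/n)² = (1·δP/P)² + (1·δV/V)² + (-1·δT/T)²
  P term: (1×0.0710)² = 0.00504
  V term: (1×0.0420)² = 0.00176
  T term: (-1×0.0270)² = 0.000729
Total = 0.00753. Share from V = 0.00176/0.00753 = 0.234.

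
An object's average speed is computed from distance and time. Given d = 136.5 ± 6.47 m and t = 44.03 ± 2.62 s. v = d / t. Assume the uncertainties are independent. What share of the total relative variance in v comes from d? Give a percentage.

(δv/v)² = (1·δd/d)² + (-1·δt/t)²
  d term: (1×0.0474)² = 0.00225
  t term: (-1×0.0595)² = 0.00354
Total = 0.00579. Share from d = 0.00225/0.00579 = 0.388.

38.8%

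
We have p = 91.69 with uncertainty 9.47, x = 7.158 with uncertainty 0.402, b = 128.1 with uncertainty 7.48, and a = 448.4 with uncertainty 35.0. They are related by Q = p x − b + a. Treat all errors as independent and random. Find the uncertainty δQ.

Let w = p·x = 656.3. δw/w = √((1·δp/p)² + (1·δx/x)²) = √(0.0107 + 0.00315) = 0.118, so δw = 77.2.
Q = w − b + a: δQ = √(δw² + δb² + δa²) = √(5950 + 56.0 + 1220) = 85.1

85.1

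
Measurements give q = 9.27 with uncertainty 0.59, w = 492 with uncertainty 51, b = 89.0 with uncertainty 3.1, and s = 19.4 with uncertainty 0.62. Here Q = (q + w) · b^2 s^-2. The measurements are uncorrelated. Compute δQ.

Let u = q + w = 501. δu = √(δq² + δw²) = √(0.348 + 2600) = 51.0, so δu/u = 0.102.
Q is then a monomial in u, b, s:
δQ/Q = √((δu/u)² + (2·δb/b)² + (-2·δs/s)²) = √(0.0104 + 0.00485 + 0.00409) = 0.139
Q = 10500, so δQ = 0.139 × 10500 = 1470.

1470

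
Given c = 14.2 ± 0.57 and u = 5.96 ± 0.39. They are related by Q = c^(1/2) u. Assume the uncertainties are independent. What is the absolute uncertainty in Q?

1.54

For a monomial Q ∝ c^(1/2), u, fractional errors add in quadrature:
  (½·δc/c)² = (0.5×0.0401)² = 0.000403;  (1·δu/u)² = (1×0.0654)² = 0.00428
δQ/Q = √(0.00468) = 0.0684
Q = 22.5, so δQ = 0.0684 × 22.5 = 1.54.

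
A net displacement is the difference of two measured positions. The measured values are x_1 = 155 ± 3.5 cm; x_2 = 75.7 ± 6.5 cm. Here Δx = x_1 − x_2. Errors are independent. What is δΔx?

7.38 cm

Δx is a linear combination, so absolute uncertainties add in quadrature:
  (δx_1)² = 12.2;  (δx_2)² = 42.2
δΔx = √(54.5) = 7.38 cm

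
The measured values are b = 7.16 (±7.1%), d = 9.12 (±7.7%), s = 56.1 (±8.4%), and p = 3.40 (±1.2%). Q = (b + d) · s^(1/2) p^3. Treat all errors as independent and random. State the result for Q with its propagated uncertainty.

4790 ± 368

Let u = b + d = 16.3. δu = √(δb² + δd²) = √(0.258 + 0.493) = 0.867, so δu/u = 0.0533.
Q is then a monomial in u, s, p:
δQ/Q = √((δu/u)² + (½·δs/s)² + (3·δp/p)²) = √(0.00284 + 0.00176 + 0.00130) = 0.0768
Q = 4790, so δQ = 0.0768 × 4790 = 368.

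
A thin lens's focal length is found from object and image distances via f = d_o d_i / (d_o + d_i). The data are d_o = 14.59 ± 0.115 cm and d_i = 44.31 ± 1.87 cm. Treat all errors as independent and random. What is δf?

∂f/∂d_o = (d_i/(d_o+d_i))² = 0.566;  ∂f/∂d_i = (d_o/(d_o+d_i))² = 0.0614
δf = √((∂f/∂d_o · δd_o)² + (∂f/∂d_i · δd_i)²) = √(0.00424 + 0.0132) = 0.132 cm

0.132 cm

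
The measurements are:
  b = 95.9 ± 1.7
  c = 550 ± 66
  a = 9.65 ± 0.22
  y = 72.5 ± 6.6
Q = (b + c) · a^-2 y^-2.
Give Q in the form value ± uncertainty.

Let u = b + c = 646. δu = √(δb² + δc²) = √(2.89 + 4360) = 66.0, so δu/u = 0.102.
Q is then a monomial in u, a, y:
δQ/Q = √((δu/u)² + (-2·δa/a)² + (-2·δy/y)²) = √(0.0104 + 0.00208 + 0.0331) = 0.214
Q = 0.00132, so δQ = 0.214 × 0.00132 = 0.000282.

0.00132 ± 0.000282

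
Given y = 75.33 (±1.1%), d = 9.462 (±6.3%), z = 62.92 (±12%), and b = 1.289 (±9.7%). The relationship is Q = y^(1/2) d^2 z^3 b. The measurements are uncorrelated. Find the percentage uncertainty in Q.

Products/powers → add relative errors in quadrature, weighted by exponent:
  (½·δy/y)² = (0.5×0.0110)² = 3.03e-05;  (2·δd/d)² = (2×0.0630)² = 0.0159;  (3·δz/z)² = (3×0.120)² = 0.130;  (1·δb/b)² = (1×0.0970)² = 0.00941
δQ/Q = √(0.155) = 0.394

39.4%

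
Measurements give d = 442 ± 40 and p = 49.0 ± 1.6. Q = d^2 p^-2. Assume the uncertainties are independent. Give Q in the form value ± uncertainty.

Products/powers → add relative errors in quadrature, weighted by exponent:
  (2·δd/d)² = (2×0.0905)² = 0.0328;  (-2·δp/p)² = (-2×0.0327)² = 0.00426
δQ/Q = √(0.0370) = 0.192
Q = 81.4, so δQ = 0.192 × 81.4 = 15.7.

81.4 ± 15.7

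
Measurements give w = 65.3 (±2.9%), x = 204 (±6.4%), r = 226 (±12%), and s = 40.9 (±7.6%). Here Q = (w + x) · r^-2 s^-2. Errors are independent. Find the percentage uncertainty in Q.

28.8%

Let u = w + x = 269. δu = √(δw² + δx²) = √(3.59 + 170) = 13.2, so δu/u = 0.0490.
Q is then a monomial in u, r, s:
δQ/Q = √((δu/u)² + (-2·δr/r)² + (-2·δs/s)²) = √(0.00240 + 0.0576 + 0.0231) = 0.288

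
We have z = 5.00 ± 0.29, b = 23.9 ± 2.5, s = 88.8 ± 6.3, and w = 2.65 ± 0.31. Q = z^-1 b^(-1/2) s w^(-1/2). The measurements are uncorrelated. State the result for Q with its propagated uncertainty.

2.23 ± 0.269

Since Q is a product/quotient, work with relative uncertainties:
  (-1·δz/z)² = (-1×0.0580)² = 0.00336;  (−½·δb/b)² = (-0.5×0.105)² = 0.00274;  (1·δs/s)² = (1×0.0709)² = 0.00503;  (−½·δw/w)² = (-0.5×0.117)² = 0.00342
δQ/Q = √(0.0146) = 0.121
Q = 2.23, so δQ = 0.121 × 2.23 = 0.269.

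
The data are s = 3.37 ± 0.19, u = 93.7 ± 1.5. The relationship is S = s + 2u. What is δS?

Sums and differences: (δS)² = Σ (cᵢ δxᵢ)².
  (δs)² = 0.0361;  (2·δu)² = 9.00
δS = √(9.04) = 3.01

3.01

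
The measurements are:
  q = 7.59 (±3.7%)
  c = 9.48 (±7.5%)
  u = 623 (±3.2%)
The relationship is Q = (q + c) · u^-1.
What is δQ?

0.00151

Let w = q + c = 17.1. δw = √(δq² + δc²) = √(0.0789 + 0.506) = 0.764, so δw/w = 0.0448.
Q is then a monomial in w, u:
δQ/Q = √((δw/w)² + (-1·δu/u)²) = √(0.00201 + 0.00102) = 0.0550
Q = 0.0274, so δQ = 0.0550 × 0.0274 = 0.00151.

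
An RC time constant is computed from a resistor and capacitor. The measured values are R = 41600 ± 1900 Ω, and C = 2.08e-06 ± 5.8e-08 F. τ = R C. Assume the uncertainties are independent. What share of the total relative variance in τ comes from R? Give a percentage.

(δτ/τ)² = (1·δR/R)² + (1·δC/C)²
  R term: (1×0.0457)² = 0.00209
  C term: (1×0.0279)² = 0.000778
Total = 0.00286. Share from R = 0.00209/0.00286 = 0.728.

72.8%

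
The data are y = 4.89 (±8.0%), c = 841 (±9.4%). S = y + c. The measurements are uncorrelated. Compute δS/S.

0.0935

S is a linear combination, so absolute uncertainties add in quadrature:
  (δy)² = 0.153;  (δc)² = 6250
δS = √(6250) = 79.1
S = 846, so δS/S = 79.1/846 = 0.0935.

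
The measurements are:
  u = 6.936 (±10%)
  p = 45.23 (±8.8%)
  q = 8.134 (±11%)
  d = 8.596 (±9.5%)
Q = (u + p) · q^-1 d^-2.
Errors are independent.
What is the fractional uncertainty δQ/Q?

0.233

Let w = u + p = 52.17. δw = √(δu² + δp²) = √(0.481 + 15.8) = 4.04, so δw/w = 0.0774.
Q is then a monomial in w, q, d:
δQ/Q = √((δw/w)² + (-1·δq/q)² + (-2·δd/d)²) = √(0.00600 + 0.0121 + 0.0361) = 0.233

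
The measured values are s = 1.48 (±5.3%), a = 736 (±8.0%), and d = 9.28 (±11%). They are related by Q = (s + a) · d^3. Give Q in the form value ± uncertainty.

Let u = s + a = 737. δu = √(δs² + δa²) = √(0.00615 + 3470) = 58.9, so δu/u = 0.0798.
Q is then a monomial in u, d:
δQ/Q = √((δu/u)² + (3·δd/d)²) = √(0.00637 + 0.109) = 0.340
Q = 5.89e+05, so δQ = 0.340 × 5.89e+05 = 2e+05.

(5.89 ± 2.00) × 10^5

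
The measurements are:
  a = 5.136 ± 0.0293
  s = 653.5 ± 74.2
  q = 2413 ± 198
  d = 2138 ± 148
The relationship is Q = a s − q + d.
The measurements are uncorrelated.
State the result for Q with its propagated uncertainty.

3081 ± 455

Let p = a·s = 3356. δp/p = √((1·δa/a)² + (1·δs/s)²) = √(3.25e-05 + 0.0129) = 0.114, so δp = 382.
Q = p − q + d: δQ = √(δp² + δq² + δd²) = √(1.46e+05 + 39200 + 21900) = 455
Q = 3081.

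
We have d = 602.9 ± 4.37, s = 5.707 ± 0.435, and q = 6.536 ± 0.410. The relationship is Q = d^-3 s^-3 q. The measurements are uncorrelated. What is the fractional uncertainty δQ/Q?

0.238

Each factor contributes (exponent × relative error)² to (δQ/Q)²:
  (-3·δd/d)² = (-3×0.00725)² = 0.000473;  (-3·δs/s)² = (-3×0.0762)² = 0.0523;  (1·δq/q)² = (1×0.0627)² = 0.00393
δQ/Q = √(0.0567) = 0.238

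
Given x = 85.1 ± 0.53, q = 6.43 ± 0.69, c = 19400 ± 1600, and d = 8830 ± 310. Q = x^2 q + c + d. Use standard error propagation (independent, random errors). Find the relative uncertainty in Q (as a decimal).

Let p = x^2·q = 46600. δp/p = √((2·δx/x)² + (1·δq/q)²) = √(0.000155 + 0.0115) = 0.108, so δp = 5030.
Q = p + c + d: δQ = √(δp² + δc² + δd²) = √(2.53e+07 + 2.56e+06 + 96100) = 5290
Q = 74800, so δQ/Q = 5290/74800 = 0.0707.

0.0707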